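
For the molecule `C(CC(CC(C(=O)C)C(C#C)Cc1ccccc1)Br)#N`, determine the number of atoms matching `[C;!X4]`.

4

The query [C;!X4] means: aliphatic carbon that does not have four total connections.
Check the 20 heavy atoms by environment: 7× C (X4) → no; 6× c (aromatic, X3) → no; 1× Br (X1) → no; 3× C (X2) → match; 1× C (X3) → match; 1× O (X1) → no; 1× N (X1) → no.
Summing the matching environments: 3 + 1 = 4 matching atoms.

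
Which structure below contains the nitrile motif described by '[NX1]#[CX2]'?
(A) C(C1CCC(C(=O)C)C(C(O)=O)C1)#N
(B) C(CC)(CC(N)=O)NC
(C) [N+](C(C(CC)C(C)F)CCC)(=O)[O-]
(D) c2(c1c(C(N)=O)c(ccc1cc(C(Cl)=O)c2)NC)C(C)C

A

[NX1]#[CX2] describes a nitrogen triple-bonded to a two-connected carbon (a nitrile).
(A) contains a nitrile (-C#N), which satisfies every atom and bond constraint.
(B) has a primary amide (-C(=O)NH2) but the nitrogen is NX3, not NX1.
(C) has a nitro group (-[N+](=O)[O-]) but there is no C#N triple bond.
(D) has a primary amide (-C(=O)NH2) but the nitrogen is NX3, not NX1.
So the answer is (A).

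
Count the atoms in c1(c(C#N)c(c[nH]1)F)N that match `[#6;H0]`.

4

The query [#6;H0] means: any carbon with no attached hydrogen.
Check the 9 heavy atoms by environment: 1× n (aromatic, H1) → no; 1× c (aromatic, H1) → no; 3× c (aromatic, H0) → match; 1× F (H0) → no; 1× N (H2) → no; 1× C (H0) → match; 1× N (H0) → no.
Summing the matching environments: 3 + 1 = 4 matching atoms.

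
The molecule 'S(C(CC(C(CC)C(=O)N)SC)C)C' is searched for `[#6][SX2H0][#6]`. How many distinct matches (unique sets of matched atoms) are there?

2

[#6][SX2H0][#6] is the SMARTS for a thioether: an aliphatic sulfur bridging two carbons with no H on the sulfur.
The molecule carries 2 separate instances of a methylthio ether (-SCH3) meeting every constraint; each maps to a distinct set of atoms, giving 2 matches.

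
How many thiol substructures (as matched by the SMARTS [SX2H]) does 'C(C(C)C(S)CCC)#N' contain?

[SX2H] is the SMARTS for a thiol: an aliphatic sulfur with two connections, one being H.
Exactly one fragment in the molecule meets all constraints, giving 1 match.

1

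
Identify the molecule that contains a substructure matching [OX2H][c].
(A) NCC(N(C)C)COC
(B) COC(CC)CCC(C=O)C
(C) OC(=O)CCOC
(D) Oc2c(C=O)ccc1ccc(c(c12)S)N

D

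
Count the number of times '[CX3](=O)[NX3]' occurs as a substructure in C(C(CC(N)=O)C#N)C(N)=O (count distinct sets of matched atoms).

2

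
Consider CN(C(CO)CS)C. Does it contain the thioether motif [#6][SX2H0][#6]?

No

The pattern [#6][SX2H0][#6] describes an aliphatic sulfur bridging two carbons with no H on the sulfur — a thioether.
The closest candidate here is a thiol (-SH), but the sulfur has H1, not H0 bridging two carbons. No other fragment satisfies the full query, so there is no match.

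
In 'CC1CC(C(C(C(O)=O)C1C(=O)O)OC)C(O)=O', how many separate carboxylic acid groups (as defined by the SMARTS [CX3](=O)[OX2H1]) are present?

[CX3](=O)[OX2H1] is the SMARTS for a carboxylic acid: an sp2 carbon double-bonded to O and single-bonded to an -OH oxygen.
The molecule carries 3 separate instances of a carboxylic acid group (-C(=O)OH) meeting every constraint; each maps to a distinct set of atoms, giving 3 matches.

3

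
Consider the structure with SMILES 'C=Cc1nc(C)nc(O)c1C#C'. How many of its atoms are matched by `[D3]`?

4

Check the 12 heavy atoms by environment: 2× n (aromatic, D2) → no; 4× c (aromatic, D3) → match; 3× C (D1) → no; 2× C (D2) → no; 1× O (D1) → no.
That gives 4 matching atoms.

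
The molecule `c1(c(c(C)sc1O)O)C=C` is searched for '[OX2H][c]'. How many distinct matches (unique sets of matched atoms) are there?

[OX2H][c] is the SMARTS for a phenol: a hydroxyl oxygen attached to an aromatic carbon.
The molecule carries 2 separate instances of a hydroxyl group (-OH) meeting every constraint; each maps to a distinct set of atoms, giving 2 matches.

2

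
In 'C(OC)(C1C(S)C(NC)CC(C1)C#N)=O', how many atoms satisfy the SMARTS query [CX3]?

The query [CX3] means: C with X3: aliphatic carbon with exactly 3 total connections.
Check the 15 heavy atoms by environment: 8× C (X4) → no; 1× C (X2) → no; 1× N (X1) → no; 1× N (X3) → no; 1× C (X3) → match; 1× O (X1) → no; 1× O (X2) → no; 1× S (X2) → no.
That gives 1 matching atom.

1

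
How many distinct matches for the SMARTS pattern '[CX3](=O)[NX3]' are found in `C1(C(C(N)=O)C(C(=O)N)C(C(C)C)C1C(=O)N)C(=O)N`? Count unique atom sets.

[CX3](=O)[NX3] is the SMARTS for an amide: a carbonyl carbon bonded to a trivalent nitrogen.
The molecule carries 4 separate instances of a primary amide (-C(=O)NH2) meeting every constraint; each maps to a distinct set of atoms, giving 4 matches.

4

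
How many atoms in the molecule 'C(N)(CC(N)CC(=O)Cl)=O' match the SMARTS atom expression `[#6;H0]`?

2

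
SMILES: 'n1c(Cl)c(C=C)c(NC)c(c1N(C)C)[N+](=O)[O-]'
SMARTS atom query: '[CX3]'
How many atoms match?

The query [CX3] means: C with X3: aliphatic carbon with exactly 3 total connections.
Check the 17 heavy atoms by environment: 1× n (aromatic, X2) → no; 5× c (aromatic, X3) → no; 2× N (X3) → no; 3× C (X4) → no; 1× Cl (X1) → no; 2× C (X3) → match; 1× N (charge +1, X3) → no; 1× O (charge -1, X1) → no; 1× O (X1) → no.
That gives 2 matching atoms.

2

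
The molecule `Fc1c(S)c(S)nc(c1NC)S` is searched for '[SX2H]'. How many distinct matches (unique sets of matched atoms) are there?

[SX2H] is the SMARTS for a thiol: an aliphatic sulfur with two connections, one being H.
The molecule carries 3 separate instances of a thiol (-SH) meeting every constraint; each maps to a distinct set of atoms, giving 3 matches.

3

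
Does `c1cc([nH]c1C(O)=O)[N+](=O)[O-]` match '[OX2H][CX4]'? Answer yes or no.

The pattern [OX2H][CX4] describes a hydroxyl oxygen bound to an sp3 (X4) carbon — an aliphatic alcohol.
The closest candidate here is a carboxylic acid group (-C(=O)OH), but the -OH is on a CX3 carbonyl carbon, not a CX4 carbon. No other fragment satisfies the full query, so there is no match.

No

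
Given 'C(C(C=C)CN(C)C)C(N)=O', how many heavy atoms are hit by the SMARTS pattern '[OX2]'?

0

Check the 11 heavy atoms by environment: 5× C (X4) → no; 2× N (X3) → no; 3× C (X3) → no; 1× O (X1) → no.
No environment satisfies the query, so 0 matching atoms.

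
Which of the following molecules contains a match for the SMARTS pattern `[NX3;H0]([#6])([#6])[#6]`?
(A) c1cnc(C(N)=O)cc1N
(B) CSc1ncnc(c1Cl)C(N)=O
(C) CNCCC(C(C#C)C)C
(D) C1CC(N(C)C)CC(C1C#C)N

D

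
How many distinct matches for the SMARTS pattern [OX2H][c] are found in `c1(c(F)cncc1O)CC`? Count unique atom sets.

[OX2H][c] is the SMARTS for a phenol: a hydroxyl oxygen attached to an aromatic carbon.
Exactly one fragment in the molecule meets all constraints, giving 1 match.

1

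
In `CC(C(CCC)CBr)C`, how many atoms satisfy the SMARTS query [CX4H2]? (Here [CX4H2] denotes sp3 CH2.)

3

The query [CX4H2] means: sp3 carbon (X4) with exactly two hydrogens.
Check the 9 heavy atoms by environment: 3× C (H2, X4) → match; 2× C (H1, X4) → no; 3× C (H3, X4) → no; 1× Br (H0, X1) → no.
That gives 3 matching atoms.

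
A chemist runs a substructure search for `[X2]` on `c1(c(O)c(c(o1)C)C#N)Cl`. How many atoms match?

3

Check the 10 heavy atoms by environment: 1× o (aromatic, X2) → match; 4× c (aromatic, X3) → no; 1× O (X2) → match; 1× C (X2) → match; 1× N (X1) → no; 1× C (X4) → no; 1× Cl (X1) → no.
Summing the matching environments: 1 + 1 + 1 = 3 matching atoms.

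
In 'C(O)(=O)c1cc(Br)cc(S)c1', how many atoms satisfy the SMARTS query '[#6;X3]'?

7

Check the 11 heavy atoms by environment: 6× c (aromatic, X3) → match; 1× C (X3) → match; 1× O (X1) → no; 1× O (X2) → no; 1× Br (X1) → no; 1× S (X2) → no.
Summing the matching environments: 6 + 1 = 7 matching atoms.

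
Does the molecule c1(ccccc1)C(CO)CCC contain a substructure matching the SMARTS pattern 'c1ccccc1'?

The pattern c1ccccc1 describes six aromatic carbons in a ring — a benzene ring.
The molecule carries a phenyl ring, whose atoms satisfy every constraint of the query, so the pattern matches.

Yes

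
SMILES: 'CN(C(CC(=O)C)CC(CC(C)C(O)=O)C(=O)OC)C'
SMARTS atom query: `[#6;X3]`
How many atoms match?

3

Check the 20 heavy atoms by environment: 11× C (X4) → no; 1× N (X3) → no; 3× C (X3) → match; 3× O (X1) → no; 2× O (X2) → no.
That gives 3 matching atoms.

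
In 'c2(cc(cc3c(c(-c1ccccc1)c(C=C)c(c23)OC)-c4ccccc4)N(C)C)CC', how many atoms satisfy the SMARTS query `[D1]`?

The query [D1] means: atom with exactly one heavy-atom neighbour (degree 1).
Check the 31 heavy atoms by environment: 10× c (aromatic, D3) → no; 12× c (aromatic, D2) → no; 1× O (D2) → no; 5× C (D1) → match; 1× N (D3) → no; 2× C (D2) → no.
That gives 5 matching atoms.

5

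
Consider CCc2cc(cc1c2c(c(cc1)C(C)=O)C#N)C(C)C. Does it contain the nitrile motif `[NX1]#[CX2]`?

Yes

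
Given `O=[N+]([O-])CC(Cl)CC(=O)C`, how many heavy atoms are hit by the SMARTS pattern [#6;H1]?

1

Check the 10 heavy atoms by environment: 2× C (H2) → no; 1× C (H1) → match; 1× C (H0) → no; 2× O (H0) → no; 1× C (H3) → no; 1× N (charge +1, H0) → no; 1× O (charge -1, H0) → no; 1× Cl (H0) → no.
That gives 1 matching atom.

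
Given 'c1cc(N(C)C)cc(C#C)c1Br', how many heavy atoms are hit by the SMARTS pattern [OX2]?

0

The query [OX2] means: aliphatic oxygen with two total connections — ether, hydroxyl, or ester single-bond O.
Check the 12 heavy atoms by environment: 6× c (aromatic, X3) → no; 1× Br (X1) → no; 2× C (X2) → no; 1× N (X3) → no; 2× C (X4) → no.
No environment satisfies the query, so 0 matching atoms.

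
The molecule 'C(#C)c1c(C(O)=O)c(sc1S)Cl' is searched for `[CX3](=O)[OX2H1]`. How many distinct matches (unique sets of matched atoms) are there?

1

[CX3](=O)[OX2H1] is the SMARTS for a carboxylic acid: an sp2 carbon double-bonded to O and single-bonded to an -OH oxygen.
Exactly one fragment in the molecule meets all constraints, giving 1 match.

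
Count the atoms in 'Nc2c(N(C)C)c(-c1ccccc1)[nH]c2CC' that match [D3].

6

Check the 17 heavy atoms by environment: 1× n (aromatic, D2) → no; 5× c (aromatic, D3) → match; 1× C (D2) → no; 3× C (D1) → no; 5× c (aromatic, D2) → no; 1× N (D3) → match; 1× N (D1) → no.
Summing the matching environments: 5 + 1 = 6 matching atoms.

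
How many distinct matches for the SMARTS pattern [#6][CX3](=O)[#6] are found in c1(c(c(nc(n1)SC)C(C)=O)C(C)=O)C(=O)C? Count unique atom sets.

3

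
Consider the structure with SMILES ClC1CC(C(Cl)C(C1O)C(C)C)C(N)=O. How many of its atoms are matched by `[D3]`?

7

Check the 15 heavy atoms by environment: 7× C (D3) → match; 1× C (D2) → no; 2× Cl (D1) → no; 2× C (D1) → no; 2× O (D1) → no; 1× N (D1) → no.
That gives 7 matching atoms.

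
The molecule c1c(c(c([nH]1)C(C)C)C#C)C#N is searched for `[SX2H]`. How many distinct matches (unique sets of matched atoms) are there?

0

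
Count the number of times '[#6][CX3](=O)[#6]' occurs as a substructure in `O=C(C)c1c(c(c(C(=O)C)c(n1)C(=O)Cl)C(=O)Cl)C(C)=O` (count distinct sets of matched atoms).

3

[#6][CX3](=O)[#6] is the SMARTS for a ketone: a carbonyl carbon (no H) flanked by two carbons.
The molecule carries 3 separate instances of an acetyl/ketone group (-C(=O)CH3) meeting every constraint; each maps to a distinct set of atoms, giving 3 matches.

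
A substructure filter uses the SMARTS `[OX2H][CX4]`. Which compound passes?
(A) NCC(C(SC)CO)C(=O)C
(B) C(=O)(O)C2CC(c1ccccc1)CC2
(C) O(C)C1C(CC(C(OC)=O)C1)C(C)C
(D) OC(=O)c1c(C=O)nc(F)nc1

[OX2H][CX4] describes a hydroxyl oxygen bound to an sp3 (X4) carbon (an aliphatic alcohol).
(A) contains a hydroxyl group (-OH), which satisfies every atom and bond constraint.
(B) has a carboxylic acid group (-C(=O)OH) but the -OH is on a CX3 carbonyl carbon, not a CX4 carbon.
(C) has a methoxy ether (-OCH3) but the oxygen has H0 (ether), not H1.
(D) has a carboxylic acid group (-C(=O)OH) but the -OH is on a CX3 carbonyl carbon, not a CX4 carbon.
So the answer is (A).

A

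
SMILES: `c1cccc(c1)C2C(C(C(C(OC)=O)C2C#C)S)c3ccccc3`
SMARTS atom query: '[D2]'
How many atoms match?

12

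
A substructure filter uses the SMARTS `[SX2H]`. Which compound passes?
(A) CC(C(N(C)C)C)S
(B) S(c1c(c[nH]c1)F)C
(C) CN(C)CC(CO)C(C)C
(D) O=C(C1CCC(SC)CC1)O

[SX2H] describes an aliphatic sulfur with two connections, one being H (a thiol).
(A) contains a thiol (-SH), which satisfies every atom and bond constraint.
(B) has a methylthio ether (-SCH3) but the sulfur has H0 (bonded to two carbons), not H1.
(C) has a hydroxyl group (-OH) but it is an -OH, not an -SH.
(D) has a methylthio ether (-SCH3) but the sulfur has H0 (bonded to two carbons), not H1.
So the answer is (A).

A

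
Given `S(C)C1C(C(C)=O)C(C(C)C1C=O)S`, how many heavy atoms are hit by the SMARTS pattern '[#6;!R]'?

5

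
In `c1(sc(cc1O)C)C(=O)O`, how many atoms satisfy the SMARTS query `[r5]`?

Check the 10 heavy atoms by environment: 1× s (aromatic, in 5-ring) → match; 4× c (aromatic, in 5-ring) → match; 3× O (acyclic) → no; 2× C (acyclic) → no.
Summing the matching environments: 1 + 4 = 5 matching atoms.

5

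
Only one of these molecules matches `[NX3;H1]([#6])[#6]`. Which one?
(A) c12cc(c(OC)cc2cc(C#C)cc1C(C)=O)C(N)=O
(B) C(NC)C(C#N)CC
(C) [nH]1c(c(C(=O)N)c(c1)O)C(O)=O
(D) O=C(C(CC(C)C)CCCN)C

[NX3;H1]([#6])[#6] describes a trivalent nitrogen with one H, bonded to two carbons (a secondary amine).
(A) has a primary amide (-C(=O)NH2) but the -C(=O)NH2 nitrogen has H2, not H1.
(B) contains an N-methylamino group (-NHCH3), which satisfies every atom and bond constraint.
(C) has a primary amide (-C(=O)NH2) but the -C(=O)NH2 nitrogen has H2, not H1.
(D) has a primary amino group (-NH2) but the nitrogen has H2 and only one carbon neighbour.
So the answer is (B).

B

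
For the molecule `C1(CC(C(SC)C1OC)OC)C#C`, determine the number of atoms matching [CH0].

1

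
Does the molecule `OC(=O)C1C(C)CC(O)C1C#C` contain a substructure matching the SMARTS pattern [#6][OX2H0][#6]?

No

The pattern [#6][OX2H0][#6] describes an aliphatic oxygen bridging two carbons with no H on the oxygen — an ether.
The closest candidate here is a hydroxyl group (-OH), but the oxygen has H1, not H0 bridging two carbons. No other fragment satisfies the full query, so there is no match.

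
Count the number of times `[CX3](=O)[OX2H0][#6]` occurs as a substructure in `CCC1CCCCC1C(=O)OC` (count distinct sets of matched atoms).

1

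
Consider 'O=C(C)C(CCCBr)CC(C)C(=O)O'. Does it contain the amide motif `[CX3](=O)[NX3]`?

The pattern [CX3](=O)[NX3] describes a carbonyl carbon bonded to a trivalent nitrogen — an amide.
The closest candidate here is a carboxylic acid group (-C(=O)OH), but the carbonyl is bonded to O, not to an NX3 nitrogen. No other fragment satisfies the full query, so there is no match.

No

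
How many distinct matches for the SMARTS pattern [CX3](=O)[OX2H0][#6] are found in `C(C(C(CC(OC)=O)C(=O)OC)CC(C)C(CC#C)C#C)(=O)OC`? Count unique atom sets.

3

[CX3](=O)[OX2H0][#6] is the SMARTS for an ester: a carbonyl carbon bonded to an oxygen that is itself bonded to carbon (no H on that O).
The molecule carries 3 separate instances of a methyl-ester group (-C(=O)OCH3) meeting every constraint; each maps to a distinct set of atoms, giving 3 matches.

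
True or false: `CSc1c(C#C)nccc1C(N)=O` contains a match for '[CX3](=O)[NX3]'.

True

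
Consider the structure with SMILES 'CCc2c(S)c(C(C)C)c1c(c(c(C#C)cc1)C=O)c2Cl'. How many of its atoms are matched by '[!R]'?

11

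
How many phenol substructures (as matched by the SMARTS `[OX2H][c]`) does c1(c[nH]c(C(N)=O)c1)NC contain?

[OX2H][c] is the SMARTS for a phenol: a hydroxyl oxygen attached to an aromatic carbon.
No fragment in the molecule satisfies every constraint, giving 0 matches.

0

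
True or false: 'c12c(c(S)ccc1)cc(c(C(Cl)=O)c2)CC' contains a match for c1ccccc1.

True

The pattern c1ccccc1 describes six aromatic carbons in a ring — a benzene ring.
The required atom environment is present in the molecule, so the pattern matches.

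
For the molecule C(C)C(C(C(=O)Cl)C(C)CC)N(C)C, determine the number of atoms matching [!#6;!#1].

3

The query [!#6;!#1] means: not carbon and not hydrogen — any heteroatom.
Check the 14 heavy atoms by environment: 11× C → no; 1× N → match; 1× O → match; 1× Cl → match.
Summing the matching environments: 1 + 1 + 1 = 3 matching atoms.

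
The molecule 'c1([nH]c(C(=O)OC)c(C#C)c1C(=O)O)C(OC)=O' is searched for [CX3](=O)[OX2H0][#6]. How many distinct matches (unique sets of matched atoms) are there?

2

[CX3](=O)[OX2H0][#6] is the SMARTS for an ester: a carbonyl carbon bonded to an oxygen that is itself bonded to carbon (no H on that O).
The molecule carries 2 separate instances of a methyl-ester group (-C(=O)OCH3) meeting every constraint; each maps to a distinct set of atoms, giving 2 matches.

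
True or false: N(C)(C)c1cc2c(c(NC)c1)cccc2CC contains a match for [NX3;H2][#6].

False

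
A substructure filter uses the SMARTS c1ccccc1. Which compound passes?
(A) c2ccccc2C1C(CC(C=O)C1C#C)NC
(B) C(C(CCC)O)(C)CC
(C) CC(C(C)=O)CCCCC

A

c1ccccc1 describes six aromatic carbons in a ring (a benzene ring).
(A) contains a phenyl ring, which satisfies every atom and bond constraint.
(B) has a methyl group (-CH3) but no six-membered all-carbon aromatic ring is present.
(C) has a methyl group (-CH3) but no six-membered all-carbon aromatic ring is present.
So the answer is (A).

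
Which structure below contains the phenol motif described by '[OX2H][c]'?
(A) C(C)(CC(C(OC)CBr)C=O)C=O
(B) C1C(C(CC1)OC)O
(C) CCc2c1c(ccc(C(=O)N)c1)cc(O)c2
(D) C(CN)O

[OX2H][c] describes a hydroxyl oxygen attached to an aromatic carbon (a phenol).
(A) has a methoxy ether (-OCH3) but the oxygen has H0, not H1.
(B) has a hydroxyl group (-OH) but the -OH is on an aliphatic carbon, not an aromatic c.
(C) contains a hydroxyl group (-OH), which satisfies every atom and bond constraint.
(D) has a hydroxyl group (-OH) but the -OH is on an aliphatic carbon, not an aromatic c.
So the answer is (C).

C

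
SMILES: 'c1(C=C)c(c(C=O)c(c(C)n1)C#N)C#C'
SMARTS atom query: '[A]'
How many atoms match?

9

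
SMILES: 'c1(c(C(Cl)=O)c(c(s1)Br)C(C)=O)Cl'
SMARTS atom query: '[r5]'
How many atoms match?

5

The query [r5] means: r5 matches atoms in a five-membered ring.
Check the 13 heavy atoms by environment: 1× s (aromatic, in 5-ring) → match; 4× c (aromatic, in 5-ring) → match; 2× Cl (acyclic) → no; 3× C (acyclic) → no; 2× O (acyclic) → no; 1× Br (acyclic) → no.
Summing the matching environments: 1 + 4 = 5 matching atoms.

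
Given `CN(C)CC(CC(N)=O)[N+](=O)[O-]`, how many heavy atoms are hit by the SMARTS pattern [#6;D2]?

2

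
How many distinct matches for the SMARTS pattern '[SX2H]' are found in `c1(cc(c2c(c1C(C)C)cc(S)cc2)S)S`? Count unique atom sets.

3

[SX2H] is the SMARTS for a thiol: an aliphatic sulfur with two connections, one being H.
The molecule carries 3 separate instances of a thiol (-SH) meeting every constraint; each maps to a distinct set of atoms, giving 3 matches.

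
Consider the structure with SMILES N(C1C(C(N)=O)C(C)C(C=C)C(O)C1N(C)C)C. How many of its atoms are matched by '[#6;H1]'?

7

The query [#6;H1] means: any carbon bearing exactly one hydrogen.
Check the 18 heavy atoms by environment: 7× C (H1) → match; 4× C (H3) → no; 1× C (H0) → no; 1× O (H0) → no; 1× N (H2) → no; 1× N (H1) → no; 1× C (H2) → no; 1× N (H0) → no; 1× O (H1) → no.
That gives 7 matching atoms.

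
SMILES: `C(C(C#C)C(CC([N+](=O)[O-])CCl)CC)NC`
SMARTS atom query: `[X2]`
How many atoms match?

2

The query [X2] means: any atom with exactly two total connections (bonds + H).
Check the 16 heavy atoms by environment: 9× C (X4) → no; 1× N (charge +1, X3) → no; 1× O (charge -1, X1) → no; 1× O (X1) → no; 1× Cl (X1) → no; 1× N (X3) → no; 2× C (X2) → match.
That gives 2 matching atoms.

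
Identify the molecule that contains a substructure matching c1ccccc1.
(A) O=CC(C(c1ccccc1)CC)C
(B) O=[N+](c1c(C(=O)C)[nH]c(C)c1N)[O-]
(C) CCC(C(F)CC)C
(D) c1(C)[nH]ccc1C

c1ccccc1 describes six aromatic carbons in a ring (a benzene ring).
(A) contains a phenyl ring, which satisfies every atom and bond constraint.
(B) has a methyl group (-CH3) but no six-membered all-carbon aromatic ring is present.
(C) has a methyl group (-CH3) but no six-membered all-carbon aromatic ring is present.
(D) has a methyl group (-CH3) but no six-membered all-carbon aromatic ring is present.
So the answer is (A).

A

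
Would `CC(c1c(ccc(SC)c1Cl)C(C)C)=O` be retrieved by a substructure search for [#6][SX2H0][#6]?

Yes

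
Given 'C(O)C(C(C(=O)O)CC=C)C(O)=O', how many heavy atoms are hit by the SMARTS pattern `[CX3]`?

The query [CX3] means: C with X3: aliphatic carbon with exactly 3 total connections.
Check the 13 heavy atoms by environment: 4× C (X4) → no; 3× O (X2) → no; 4× C (X3) → match; 2× O (X1) → no.
That gives 4 matching atoms.

4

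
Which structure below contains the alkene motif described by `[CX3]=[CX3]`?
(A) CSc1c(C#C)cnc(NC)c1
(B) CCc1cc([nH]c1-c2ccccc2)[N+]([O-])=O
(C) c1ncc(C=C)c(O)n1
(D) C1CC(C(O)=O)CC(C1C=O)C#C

C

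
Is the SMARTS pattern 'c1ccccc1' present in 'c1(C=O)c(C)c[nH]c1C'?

The pattern c1ccccc1 describes six aromatic carbons in a ring — a benzene ring.
The closest candidate here is a methyl group (-CH3), but no six-membered all-carbon aromatic ring is present. No other fragment satisfies the full query, so there is no match.

No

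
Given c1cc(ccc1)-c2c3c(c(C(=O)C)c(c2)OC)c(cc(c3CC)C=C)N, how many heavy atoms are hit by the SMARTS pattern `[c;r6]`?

The query [c;r6] means: aromatic carbon that belongs to a six-membered ring.
Check the 26 heavy atoms by environment: 16× c (aromatic, in 6-ring) → match; 1× N (acyclic) → no; 7× C (acyclic) → no; 2× O (acyclic) → no.
That gives 16 matching atoms.

16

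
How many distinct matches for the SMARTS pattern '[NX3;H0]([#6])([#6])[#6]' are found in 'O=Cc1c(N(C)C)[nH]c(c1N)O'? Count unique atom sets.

1

[NX3;H0]([#6])([#6])[#6] is the SMARTS for a tertiary amine: a trivalent nitrogen with no H, bonded to three carbons.
Exactly one fragment in the molecule meets all constraints, giving 1 match.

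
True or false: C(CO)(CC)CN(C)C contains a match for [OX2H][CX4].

The pattern [OX2H][CX4] describes a hydroxyl oxygen bound to an sp3 (X4) carbon — an aliphatic alcohol.
The molecule carries a hydroxyl group (-OH), whose atoms satisfy every constraint of the query, so the pattern matches.

True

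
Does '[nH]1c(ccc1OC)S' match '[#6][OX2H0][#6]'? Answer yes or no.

The pattern [#6][OX2H0][#6] describes an aliphatic oxygen bridging two carbons with no H on the oxygen — an ether.
The molecule carries a methoxy ether (-OCH3), whose atoms satisfy every constraint of the query, so the pattern matches.

Yes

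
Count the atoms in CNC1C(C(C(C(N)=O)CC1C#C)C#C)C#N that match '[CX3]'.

The query [CX3] means: C with X3: aliphatic carbon with exactly 3 total connections.
Check the 17 heavy atoms by environment: 7× C (X4) → no; 5× C (X2) → no; 1× N (X1) → no; 1× C (X3) → match; 1× O (X1) → no; 2× N (X3) → no.
That gives 1 matching atom.

1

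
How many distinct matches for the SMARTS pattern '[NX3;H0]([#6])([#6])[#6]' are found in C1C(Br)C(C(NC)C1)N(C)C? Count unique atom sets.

[NX3;H0]([#6])([#6])[#6] is the SMARTS for a tertiary amine: a trivalent nitrogen with no H, bonded to three carbons.
Exactly one fragment in the molecule meets all constraints, giving 1 match.

1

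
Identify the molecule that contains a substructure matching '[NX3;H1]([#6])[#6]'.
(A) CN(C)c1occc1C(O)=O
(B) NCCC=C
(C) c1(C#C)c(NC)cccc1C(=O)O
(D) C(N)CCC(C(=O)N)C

C

[NX3;H1]([#6])[#6] describes a trivalent nitrogen with one H, bonded to two carbons (a secondary amine).
(A) has a dimethylamino group (-N(CH3)2) but the nitrogen has H0, not H1.
(B) has a primary amino group (-NH2) but the nitrogen has H2 and only one carbon neighbour.
(C) contains an N-methylamino group (-NHCH3), which satisfies every atom and bond constraint.
(D) has a primary amide (-C(=O)NH2) but the -C(=O)NH2 nitrogen has H2, not H1.
So the answer is (C).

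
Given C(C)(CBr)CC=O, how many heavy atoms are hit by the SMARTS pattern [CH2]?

2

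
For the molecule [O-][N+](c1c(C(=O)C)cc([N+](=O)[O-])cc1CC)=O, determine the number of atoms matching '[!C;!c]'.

The query [!C;!c] means: neither aliphatic nor aromatic carbon — same as [!#6].
Check the 17 heavy atoms by environment: 6× c (aromatic) → no; 4× C → no; 3× O → match; 2× N (charge +1) → match; 2× O (charge -1) → match.
Summing the matching environments: 3 + 2 + 2 = 7 matching atoms.

7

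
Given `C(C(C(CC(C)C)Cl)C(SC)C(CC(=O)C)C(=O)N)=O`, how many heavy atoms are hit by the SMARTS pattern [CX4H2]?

The query [CX4H2] means: sp3 carbon (X4) with exactly two hydrogens.
Check the 20 heavy atoms by environment: 2× C (H2, X4) → match; 5× C (H1, X4) → no; 1× C (H1, X3) → no; 3× O (H0, X1) → no; 2× C (H0, X3) → no; 4× C (H3, X4) → no; 1× Cl (H0, X1) → no; 1× N (H2, X3) → no; 1× S (H0, X2) → no.
That gives 2 matching atoms.

2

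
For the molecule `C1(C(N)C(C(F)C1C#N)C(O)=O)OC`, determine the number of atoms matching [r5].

5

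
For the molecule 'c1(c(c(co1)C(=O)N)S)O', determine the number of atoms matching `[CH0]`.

1

The query [CH0] means: aliphatic carbon with no attached hydrogen.
Check the 10 heavy atoms by environment: 1× o (aromatic, H0) → no; 3× c (aromatic, H0) → no; 1× c (aromatic, H1) → no; 1× S (H1) → no; 1× O (H1) → no; 1× C (H0) → match; 1× O (H0) → no; 1× N (H2) → no.
That gives 1 matching atom.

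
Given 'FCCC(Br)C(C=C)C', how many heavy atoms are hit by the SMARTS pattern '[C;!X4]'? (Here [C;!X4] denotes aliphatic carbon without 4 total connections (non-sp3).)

The query [C;!X4] means: aliphatic carbon that does not have four total connections.
Check the 9 heavy atoms by environment: 5× C (X4) → no; 1× F (X1) → no; 1× Br (X1) → no; 2× C (X3) → match.
That gives 2 matching atoms.

2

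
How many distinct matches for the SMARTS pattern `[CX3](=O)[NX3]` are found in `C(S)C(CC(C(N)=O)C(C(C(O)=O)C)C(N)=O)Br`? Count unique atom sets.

2

[CX3](=O)[NX3] is the SMARTS for an amide: a carbonyl carbon bonded to a trivalent nitrogen.
The molecule carries 2 separate instances of a primary amide (-C(=O)NH2) meeting every constraint; each maps to a distinct set of atoms, giving 2 matches.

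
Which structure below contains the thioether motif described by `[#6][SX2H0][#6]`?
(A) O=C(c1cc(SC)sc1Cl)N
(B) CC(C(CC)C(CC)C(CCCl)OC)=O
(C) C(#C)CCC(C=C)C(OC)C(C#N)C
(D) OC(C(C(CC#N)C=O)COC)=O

A

[#6][SX2H0][#6] describes an aliphatic sulfur bridging two carbons with no H on the sulfur (a thioether).
(A) contains a methylthio ether (-SCH3), which satisfies every atom and bond constraint.
(B) has a methoxy ether (-OCH3) but the bridging atom is O, not S.
(C) has a methoxy ether (-OCH3) but the bridging atom is O, not S.
(D) has a methoxy ether (-OCH3) but the bridging atom is O, not S.
So the answer is (A).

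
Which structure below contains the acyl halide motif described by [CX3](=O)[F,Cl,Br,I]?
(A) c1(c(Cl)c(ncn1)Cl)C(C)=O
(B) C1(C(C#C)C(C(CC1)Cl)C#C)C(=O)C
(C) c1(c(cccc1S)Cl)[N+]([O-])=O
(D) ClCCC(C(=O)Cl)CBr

D

[CX3](=O)[F,Cl,Br,I] describes a carbonyl carbon bonded to a halogen (an acyl halide).
(A) has a chloro substituent but the Cl is not on a carbonyl carbon.
(B) has a chloro substituent but the Cl is not on a carbonyl carbon.
(C) has a chloro substituent but the Cl is not on a carbonyl carbon.
(D) contains an acyl chloride (-C(=O)Cl), which satisfies every atom and bond constraint.
So the answer is (D).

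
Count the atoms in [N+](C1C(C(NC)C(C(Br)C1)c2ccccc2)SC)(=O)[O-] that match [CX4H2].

1

The query [CX4H2] means: sp3 carbon (X4) with exactly two hydrogens.
Check the 20 heavy atoms by environment: 1× C (H2, X4) → match; 5× C (H1, X4) → no; 1× c (aromatic, H0, X3) → no; 5× c (aromatic, H1, X3) → no; 1× Br (H0, X1) → no; 1× S (H0, X2) → no; 2× C (H3, X4) → no; 1× N (H1, X3) → no; 1× N (charge +1, H0, X3) → no; 1× O (charge -1, H0, X1) → no; 1× O (H0, X1) → no.
That gives 1 matching atom.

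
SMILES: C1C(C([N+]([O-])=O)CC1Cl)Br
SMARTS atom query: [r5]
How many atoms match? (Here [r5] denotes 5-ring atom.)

The query [r5] means: r5 matches atoms in a five-membered ring.
Check the 10 heavy atoms by environment: 5× C (in 5-ring) → match; 1× Cl (acyclic) → no; 1× N (charge +1, acyclic) → no; 1× O (charge -1, acyclic) → no; 1× O (acyclic) → no; 1× Br (acyclic) → no.
That gives 5 matching atoms.

5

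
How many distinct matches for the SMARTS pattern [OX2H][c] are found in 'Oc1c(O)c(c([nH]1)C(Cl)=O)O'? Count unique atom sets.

3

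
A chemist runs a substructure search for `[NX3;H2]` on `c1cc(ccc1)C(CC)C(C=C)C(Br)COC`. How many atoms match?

0

The query [NX3;H2] means: aliphatic N with 3 total connections, two of them H — an -NH2 nitrogen (amine or amide).
Check the 17 heavy atoms by environment: 2× C (H2, X4) → no; 3× C (H1, X4) → no; 2× C (H3, X4) → no; 1× C (H1, X3) → no; 1× C (H2, X3) → no; 1× O (H0, X2) → no; 1× Br (H0, X1) → no; 1× c (aromatic, H0, X3) → no; 5× c (aromatic, H1, X3) → no.
No environment satisfies the query, so 0 matching atoms.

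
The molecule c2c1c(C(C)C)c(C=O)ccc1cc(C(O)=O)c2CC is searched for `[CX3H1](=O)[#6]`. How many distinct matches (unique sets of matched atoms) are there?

[CX3H1](=O)[#6] is the SMARTS for an aldehyde: an sp2 carbon with one H, double-bonded to O and single-bonded to carbon.
Exactly one fragment in the molecule meets all constraints, giving 1 match.

1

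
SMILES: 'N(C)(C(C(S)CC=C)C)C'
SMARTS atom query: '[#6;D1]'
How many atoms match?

The query [#6;D1] means: carbon bonded to exactly one heavy atom.
Check the 10 heavy atoms by environment: 4× C (D1) → match; 2× C (D3) → no; 2× C (D2) → no; 1× N (D3) → no; 1× S (D1) → no.
That gives 4 matching atoms.

4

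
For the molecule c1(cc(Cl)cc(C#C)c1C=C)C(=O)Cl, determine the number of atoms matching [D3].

5

The query [D3] means: atom with exactly three heavy-atom neighbours.
Check the 14 heavy atoms by environment: 4× c (aromatic, D3) → match; 2× c (aromatic, D2) → no; 1× C (D3) → match; 1× O (D1) → no; 2× Cl (D1) → no; 2× C (D2) → no; 2× C (D1) → no.
Summing the matching environments: 4 + 1 = 5 matching atoms.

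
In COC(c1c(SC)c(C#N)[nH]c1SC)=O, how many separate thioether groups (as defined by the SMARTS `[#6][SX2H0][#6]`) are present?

2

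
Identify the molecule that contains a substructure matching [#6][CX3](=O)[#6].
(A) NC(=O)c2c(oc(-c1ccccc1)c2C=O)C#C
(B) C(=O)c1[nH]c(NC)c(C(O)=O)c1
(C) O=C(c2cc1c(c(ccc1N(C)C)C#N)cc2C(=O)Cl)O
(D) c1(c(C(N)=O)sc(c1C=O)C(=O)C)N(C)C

[#6][CX3](=O)[#6] describes a carbonyl carbon (no H) flanked by two carbons (a ketone).
(A) has a primary amide (-C(=O)NH2) but one neighbour of the carbonyl carbon is N, not C.
(B) has a carboxylic acid group (-C(=O)OH) but one neighbour of the carbonyl carbon is O, not C.
(C) has a carboxylic acid group (-C(=O)OH) but one neighbour of the carbonyl carbon is O, not C.
(D) contains an acetyl/ketone group (-C(=O)CH3), which satisfies every atom and bond constraint.
So the answer is (D).

D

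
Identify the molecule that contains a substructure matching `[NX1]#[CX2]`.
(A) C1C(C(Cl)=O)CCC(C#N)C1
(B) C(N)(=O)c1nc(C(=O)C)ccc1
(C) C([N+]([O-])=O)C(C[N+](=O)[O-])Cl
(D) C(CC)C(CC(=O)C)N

A

[NX1]#[CX2] describes a nitrogen triple-bonded to a two-connected carbon (a nitrile).
(A) contains a nitrile (-C#N), which satisfies every atom and bond constraint.
(B) has a primary amide (-C(=O)NH2) but the nitrogen is NX3, not NX1.
(C) has a nitro group (-[N+](=O)[O-]) but there is no C#N triple bond.
(D) has a primary amino group (-NH2) but the nitrogen is NX3 (three connections), not NX1 triple-bonded.
So the answer is (A).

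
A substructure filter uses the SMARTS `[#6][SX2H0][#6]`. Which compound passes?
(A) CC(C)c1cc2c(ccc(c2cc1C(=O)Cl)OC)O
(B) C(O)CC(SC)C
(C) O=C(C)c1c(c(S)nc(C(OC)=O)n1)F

[#6][SX2H0][#6] describes an aliphatic sulfur bridging two carbons with no H on the sulfur (a thioether).
(A) has a methoxy ether (-OCH3) but the bridging atom is O, not S.
(B) contains a methylthio ether (-SCH3), which satisfies every atom and bond constraint.
(C) has a thiol (-SH) but the sulfur has H1, not H0 bridging two carbons.
So the answer is (B).

B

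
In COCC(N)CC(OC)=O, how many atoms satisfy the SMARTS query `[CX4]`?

The query [CX4] means: C with X4: aliphatic carbon with exactly 4 total connections (bonds + H).
Check the 10 heavy atoms by environment: 5× C (X4) → match; 1× N (X3) → no; 2× O (X2) → no; 1× C (X3) → no; 1× O (X1) → no.
That gives 5 matching atoms.

5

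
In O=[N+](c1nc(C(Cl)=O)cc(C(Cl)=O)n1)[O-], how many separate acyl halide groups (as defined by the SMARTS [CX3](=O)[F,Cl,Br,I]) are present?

[CX3](=O)[F,Cl,Br,I] is the SMARTS for an acyl halide: a carbonyl carbon bonded to a halogen.
The molecule carries 2 separate instances of an acyl chloride (-C(=O)Cl) meeting every constraint; each maps to a distinct set of atoms, giving 2 matches.

2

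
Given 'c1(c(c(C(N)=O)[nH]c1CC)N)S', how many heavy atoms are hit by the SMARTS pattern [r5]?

5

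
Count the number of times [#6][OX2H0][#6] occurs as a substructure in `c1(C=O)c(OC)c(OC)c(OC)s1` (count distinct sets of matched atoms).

[#6][OX2H0][#6] is the SMARTS for an ether: an aliphatic oxygen bridging two carbons with no H on the oxygen.
The molecule carries 3 separate instances of a methoxy ether (-OCH3) meeting every constraint; each maps to a distinct set of atoms, giving 3 matches.

3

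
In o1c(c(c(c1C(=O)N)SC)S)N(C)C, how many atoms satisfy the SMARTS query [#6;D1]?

The query [#6;D1] means: carbon bonded to exactly one heavy atom.
Check the 14 heavy atoms by environment: 1× o (aromatic, D2) → no; 4× c (aromatic, D3) → no; 1× C (D3) → no; 1× O (D1) → no; 1× N (D1) → no; 1× N (D3) → no; 3× C (D1) → match; 1× S (D2) → no; 1× S (D1) → no.
That gives 3 matching atoms.

3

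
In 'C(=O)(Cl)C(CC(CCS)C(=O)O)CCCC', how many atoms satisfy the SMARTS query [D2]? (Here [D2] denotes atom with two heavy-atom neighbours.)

6

Check the 16 heavy atoms by environment: 6× C (D2) → match; 4× C (D3) → no; 3× O (D1) → no; 1× Cl (D1) → no; 1× S (D1) → no; 1× C (D1) → no.
That gives 6 matching atoms.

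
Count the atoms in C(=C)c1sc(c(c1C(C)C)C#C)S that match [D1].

5

The query [D1] means: atom with exactly one heavy-atom neighbour (degree 1).
Check the 13 heavy atoms by environment: 1× s (aromatic, D2) → no; 4× c (aromatic, D3) → no; 1× C (D3) → no; 4× C (D1) → match; 2× C (D2) → no; 1× S (D1) → match.
Summing the matching environments: 4 + 1 = 5 matching atoms.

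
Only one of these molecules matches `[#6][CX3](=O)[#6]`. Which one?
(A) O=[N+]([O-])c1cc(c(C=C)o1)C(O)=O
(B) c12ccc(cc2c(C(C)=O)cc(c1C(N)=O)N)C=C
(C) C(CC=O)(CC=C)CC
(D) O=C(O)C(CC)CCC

[#6][CX3](=O)[#6] describes a carbonyl carbon (no H) flanked by two carbons (a ketone).
(A) has a carboxylic acid group (-C(=O)OH) but one neighbour of the carbonyl carbon is O, not C.
(B) contains an acetyl/ketone group (-C(=O)CH3), which satisfies every atom and bond constraint.
(C) has an aldehyde (-CHO) but the carbonyl carbon has H1, so it is not flanked by two carbons.
(D) has a carboxylic acid group (-C(=O)OH) but one neighbour of the carbonyl carbon is O, not C.
So the answer is (B).

B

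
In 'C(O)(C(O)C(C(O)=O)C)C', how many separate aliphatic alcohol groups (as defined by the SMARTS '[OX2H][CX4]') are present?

2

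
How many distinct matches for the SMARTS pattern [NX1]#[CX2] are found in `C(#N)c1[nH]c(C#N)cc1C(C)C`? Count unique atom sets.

2

[NX1]#[CX2] is the SMARTS for a nitrile: a nitrogen triple-bonded to a two-connected carbon.
The molecule carries 2 separate instances of a nitrile (-C#N) meeting every constraint; each maps to a distinct set of atoms, giving 2 matches.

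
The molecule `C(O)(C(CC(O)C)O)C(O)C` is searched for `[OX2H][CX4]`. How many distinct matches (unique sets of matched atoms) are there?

4

[OX2H][CX4] is the SMARTS for an aliphatic alcohol: a hydroxyl oxygen bound to an sp3 (X4) carbon.
The molecule carries 4 separate instances of a hydroxyl group (-OH) meeting every constraint; each maps to a distinct set of atoms, giving 4 matches.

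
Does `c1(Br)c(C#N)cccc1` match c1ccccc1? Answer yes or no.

Yes

The pattern c1ccccc1 describes six aromatic carbons in a ring — a benzene ring.
The required atom environment is present in the molecule, so the pattern matches.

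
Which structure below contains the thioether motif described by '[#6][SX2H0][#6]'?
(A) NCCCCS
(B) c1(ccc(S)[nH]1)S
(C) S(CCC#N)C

[#6][SX2H0][#6] describes an aliphatic sulfur bridging two carbons with no H on the sulfur (a thioether).
(A) has a thiol (-SH) but the sulfur has H1, not H0 bridging two carbons.
(B) has a thiol (-SH) but the sulfur has H1, not H0 bridging two carbons.
(C) contains a methylthio ether (-SCH3), which satisfies every atom and bond constraint.
So the answer is (C).

C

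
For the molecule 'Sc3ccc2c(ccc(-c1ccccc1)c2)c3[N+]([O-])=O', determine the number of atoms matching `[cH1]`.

The query [cH1] means: aromatic carbon bearing exactly one hydrogen.
Check the 20 heavy atoms by environment: 6× c (aromatic, H0) → no; 10× c (aromatic, H1) → match; 1× S (H1) → no; 1× N (charge +1, H0) → no; 1× O (charge -1, H0) → no; 1× O (H0) → no.
That gives 10 matching atoms.

10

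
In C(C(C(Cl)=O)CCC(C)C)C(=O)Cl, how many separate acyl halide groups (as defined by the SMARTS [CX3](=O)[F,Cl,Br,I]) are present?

[CX3](=O)[F,Cl,Br,I] is the SMARTS for an acyl halide: a carbonyl carbon bonded to a halogen.
The molecule carries 2 separate instances of an acyl chloride (-C(=O)Cl) meeting every constraint; each maps to a distinct set of atoms, giving 2 matches.

2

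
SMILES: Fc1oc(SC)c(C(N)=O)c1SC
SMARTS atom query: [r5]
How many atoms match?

Check the 13 heavy atoms by environment: 1× o (aromatic, in 5-ring) → match; 4× c (aromatic, in 5-ring) → match; 1× F (acyclic) → no; 3× C (acyclic) → no; 1× O (acyclic) → no; 1× N (acyclic) → no; 2× S (acyclic) → no.
Summing the matching environments: 1 + 4 = 5 matching atoms.

5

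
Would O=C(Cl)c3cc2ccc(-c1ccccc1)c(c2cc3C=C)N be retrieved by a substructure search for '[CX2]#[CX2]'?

No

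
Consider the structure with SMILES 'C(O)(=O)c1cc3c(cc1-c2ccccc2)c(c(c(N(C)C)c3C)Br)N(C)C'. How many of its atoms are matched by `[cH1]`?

7

The query [cH1] means: aromatic carbon bearing exactly one hydrogen.
Check the 27 heavy atoms by environment: 9× c (aromatic, H0) → no; 7× c (aromatic, H1) → match; 2× N (H0) → no; 5× C (H3) → no; 1× Br (H0) → no; 1× C (H0) → no; 1× O (H0) → no; 1× O (H1) → no.
That gives 7 matching atoms.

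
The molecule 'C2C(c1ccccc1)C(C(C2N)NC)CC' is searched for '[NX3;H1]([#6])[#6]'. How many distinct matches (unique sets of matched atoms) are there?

1

[NX3;H1]([#6])[#6] is the SMARTS for a secondary amine: a trivalent nitrogen with one H, bonded to two carbons.
Exactly one fragment in the molecule meets all constraints, giving 1 match.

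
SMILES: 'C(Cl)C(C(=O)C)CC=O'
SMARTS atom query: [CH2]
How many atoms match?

2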